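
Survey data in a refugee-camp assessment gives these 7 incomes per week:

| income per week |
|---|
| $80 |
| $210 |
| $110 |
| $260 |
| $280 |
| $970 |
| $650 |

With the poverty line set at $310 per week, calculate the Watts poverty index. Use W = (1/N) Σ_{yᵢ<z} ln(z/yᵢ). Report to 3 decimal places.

0.437

Below z: $80, $110, $210, $260, $280 (q = 5 of N = 7).
Log shortfalls: ln(310/80) = 1.3545; ln(310/110) = 1.0361; ln(310/210) = 0.3895; ln(310/260) = 0.1759; ln(310/280) = 0.1018.
W = 3.057776 / 7 = 0.437.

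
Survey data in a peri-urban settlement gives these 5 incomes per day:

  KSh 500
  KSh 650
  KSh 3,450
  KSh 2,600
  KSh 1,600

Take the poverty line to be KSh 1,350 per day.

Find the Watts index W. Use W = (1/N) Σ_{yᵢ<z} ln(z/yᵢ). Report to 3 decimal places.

Poor units: KSh 500, KSh 650 (q = 2 of N = 5).
Log gaps: ln(1350/500) = 0.9933; ln(1350/650) = 0.7309.
W = 1.724139 / 5 = 0.345.

0.345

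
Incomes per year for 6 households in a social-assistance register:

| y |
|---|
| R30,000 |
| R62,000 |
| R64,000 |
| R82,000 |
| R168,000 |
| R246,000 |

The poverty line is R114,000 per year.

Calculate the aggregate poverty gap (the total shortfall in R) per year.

Below z: R30,000, R62,000, R64,000, R82,000 (q = 4 of N = 6).
Individual gaps: 114000−30000 = 84000; 114000−62000 = 52000; 114000−64000 = 50000; 114000−82000 = 32000.
Aggregate gap = R218,000.

R218,000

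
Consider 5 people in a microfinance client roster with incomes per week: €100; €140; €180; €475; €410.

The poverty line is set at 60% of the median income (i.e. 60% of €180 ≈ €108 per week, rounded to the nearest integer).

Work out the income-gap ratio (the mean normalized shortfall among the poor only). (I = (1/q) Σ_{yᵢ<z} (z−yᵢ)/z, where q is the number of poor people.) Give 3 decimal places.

0.074

Poor units: €100 (q = 1 of N = 5).
Shortfall ratios (z−y)/z: 0.0741; sum = 0.074074.
I averages over the q = 1 poor units only: 0.074074 / 1 = 0.074.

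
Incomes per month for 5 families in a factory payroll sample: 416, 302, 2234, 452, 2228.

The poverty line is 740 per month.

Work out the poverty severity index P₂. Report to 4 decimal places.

Below z: 302, 416, 452 (q = 3 of N = 5).
Normalized shortfalls: (740−302)/740 = 0.5919; (740−416)/740 = 0.4378; (740−452)/740 = 0.3892.
Squared: 0.3503; 0.1917; 0.1515.
Sum = 0.693506; P₂ = 0.693506 / 5 = 0.1387.

0.1387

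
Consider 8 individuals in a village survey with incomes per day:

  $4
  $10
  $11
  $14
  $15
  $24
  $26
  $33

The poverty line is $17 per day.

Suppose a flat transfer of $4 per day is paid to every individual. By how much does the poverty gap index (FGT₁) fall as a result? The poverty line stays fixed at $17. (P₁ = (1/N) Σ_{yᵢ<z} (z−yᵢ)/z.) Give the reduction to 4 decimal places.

Before: below the line — $4, $10, $11, $14, $15; poverty gap index (FGT₁) = 0.227941.
After the $4 transfer: below the line — $8, $14, $15; poverty gap index (FGT₁) = 0.102941.
Reduction = 0.227941 − 0.102941 = 0.1250.

0.1250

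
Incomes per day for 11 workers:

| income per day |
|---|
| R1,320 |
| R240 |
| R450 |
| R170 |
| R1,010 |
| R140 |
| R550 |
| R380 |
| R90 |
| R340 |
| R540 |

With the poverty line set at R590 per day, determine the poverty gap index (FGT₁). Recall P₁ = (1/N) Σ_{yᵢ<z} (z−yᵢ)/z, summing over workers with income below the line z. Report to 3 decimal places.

Below z: R90, R140, R170, R240, R340, R380, R450, R540, R550 (q = 9 of N = 11).
Normalized shortfalls: (590−90)/590 = 0.8475; (590−140)/590 = 0.7627; (590−170)/590 = 0.7119; (590−240)/590 = 0.5932; (590−340)/590 = 0.4237; (590−380)/590 = 0.3559; (590−450)/590 = 0.2373; (590−540)/590 = 0.0847; (590−550)/590 = 0.0678.
Σ = 4.084746. Dividing by the full population N = 11 gives P₁ = 0.371.

0.371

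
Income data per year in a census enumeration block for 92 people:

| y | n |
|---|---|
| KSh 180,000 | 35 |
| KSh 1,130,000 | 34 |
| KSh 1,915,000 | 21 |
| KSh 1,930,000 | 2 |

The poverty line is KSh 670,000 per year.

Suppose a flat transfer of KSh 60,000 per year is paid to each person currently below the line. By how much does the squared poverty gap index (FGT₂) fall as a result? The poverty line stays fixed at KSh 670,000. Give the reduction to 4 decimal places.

Before: below the line — 35×KSh 180,000; squared poverty gap index (FGT₂) = 0.203480.
After the KSh 60,000 transfer: below the line — 35×KSh 240,000; squared poverty gap index (FGT₂) = 0.156699.
Reduction = 0.203480 − 0.156699 = 0.0468.

0.0468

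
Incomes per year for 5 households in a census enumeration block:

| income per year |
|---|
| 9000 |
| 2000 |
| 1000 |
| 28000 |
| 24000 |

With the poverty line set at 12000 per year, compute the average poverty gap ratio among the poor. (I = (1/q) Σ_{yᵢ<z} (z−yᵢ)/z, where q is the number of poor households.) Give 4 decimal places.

0.6667

Below the line: 1000, 2000, 9000 (q = 3 of N = 5).
Shortfall ratios (z−y)/z: 0.9167, 0.8333, 0.2500; sum = 2.000000.
The income-gap ratio divides by q (the poor only): 2.000000 / 3 = 0.6667.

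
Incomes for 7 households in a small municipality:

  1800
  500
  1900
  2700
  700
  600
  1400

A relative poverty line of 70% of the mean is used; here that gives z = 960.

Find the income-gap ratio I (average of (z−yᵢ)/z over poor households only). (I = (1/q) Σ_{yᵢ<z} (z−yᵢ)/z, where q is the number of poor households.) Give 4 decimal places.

Below the line: 500, 600, 700 (q = 3 of N = 7).
Relative gaps: 0.4792, 0.3750, 0.2708; sum = 1.125000.
The income-gap ratio divides by q (the poor only): 1.125000 / 3 = 0.3750.

0.3750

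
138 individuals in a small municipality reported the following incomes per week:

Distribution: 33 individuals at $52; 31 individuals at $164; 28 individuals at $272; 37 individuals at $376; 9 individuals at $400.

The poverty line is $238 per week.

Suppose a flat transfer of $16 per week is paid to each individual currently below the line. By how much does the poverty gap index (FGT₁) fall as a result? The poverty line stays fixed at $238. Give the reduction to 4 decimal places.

Before: below the line — 33×$52, 31×$164; poverty gap index (FGT₁) = 0.256729.
After the $16 transfer: below the line — 33×$68, 31×$180; poverty gap index (FGT₁) = 0.225551.
Reduction = 0.256729 − 0.225551 = 0.0312.

0.0312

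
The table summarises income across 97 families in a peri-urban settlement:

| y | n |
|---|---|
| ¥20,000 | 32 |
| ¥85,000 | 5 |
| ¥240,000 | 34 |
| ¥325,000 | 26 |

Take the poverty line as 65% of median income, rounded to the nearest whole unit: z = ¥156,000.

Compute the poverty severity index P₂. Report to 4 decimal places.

Poor units: 32×¥20,000, 5×¥85,000 (q = 37 of N = 97).
Normalized shortfalls: (156000−20000)/156000 = 0.8718 (×32); (156000−85000)/156000 = 0.4551 (×5).
Squared: 0.7600 (×32); 0.2071 (×5).
Sum = 25.356550; P₂ = 25.356550 / 97 = 0.2614.

0.2614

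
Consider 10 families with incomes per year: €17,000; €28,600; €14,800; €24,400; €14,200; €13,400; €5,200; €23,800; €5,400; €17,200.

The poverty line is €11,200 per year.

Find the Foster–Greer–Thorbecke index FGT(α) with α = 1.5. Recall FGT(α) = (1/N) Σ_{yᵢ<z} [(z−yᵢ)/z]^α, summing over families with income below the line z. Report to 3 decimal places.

0.076

Below z: €5,200, €5,400 (q = 2 of N = 10).
Normalized shortfalls: (11200−5200)/11200 = 0.5357; (11200−5400)/11200 = 0.5179.
Raised to α = 1.5: 0.39210; 0.37266.
Sum = 0.764765; FGT(1.5) = 0.764765 / 10 = 0.076.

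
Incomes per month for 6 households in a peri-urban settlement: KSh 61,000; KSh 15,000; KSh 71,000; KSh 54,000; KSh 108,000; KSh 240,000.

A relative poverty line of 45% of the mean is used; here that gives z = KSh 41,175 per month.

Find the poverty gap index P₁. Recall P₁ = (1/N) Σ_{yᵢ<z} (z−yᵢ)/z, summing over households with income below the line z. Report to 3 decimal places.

0.106

Below z: KSh 15,000 (q = 1 of N = 6).
Relative gaps: (41175−15000)/41175 = 0.6357.
Sum of shortfalls = 0.635701; P₁ averages over all N: 0.635701 / 6 = 0.106.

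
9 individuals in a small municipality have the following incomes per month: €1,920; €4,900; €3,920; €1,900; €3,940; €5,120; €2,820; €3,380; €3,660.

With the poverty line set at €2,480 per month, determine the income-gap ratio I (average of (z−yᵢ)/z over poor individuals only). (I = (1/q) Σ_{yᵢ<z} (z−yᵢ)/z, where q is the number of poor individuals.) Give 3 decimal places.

0.230

Incomes under z: €1,900, €1,920 (q = 2 of N = 9).
Shortfall ratios (z−y)/z: 0.2339, 0.2258; sum = 0.459677.
I averages over the q = 2 poor units only: 0.459677 / 2 = 0.230.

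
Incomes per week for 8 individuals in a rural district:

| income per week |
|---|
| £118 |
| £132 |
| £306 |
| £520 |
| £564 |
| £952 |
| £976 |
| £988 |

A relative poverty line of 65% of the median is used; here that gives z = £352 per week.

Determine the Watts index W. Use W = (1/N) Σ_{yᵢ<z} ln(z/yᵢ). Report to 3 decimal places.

Below z: £118, £132, £306 (q = 3 of N = 8).
ln(z/y) terms: ln(352/118) = 1.0929; ln(352/132) = 0.9808; ln(352/306) = 0.1400.
W = 2.213822 / 8 = 0.277.

0.277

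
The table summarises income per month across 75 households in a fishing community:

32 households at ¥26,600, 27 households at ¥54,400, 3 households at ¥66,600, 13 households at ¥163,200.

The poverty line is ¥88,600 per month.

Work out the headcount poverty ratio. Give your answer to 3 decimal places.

62 of the 75 households have income below ¥88,600.
H = 62/75 = 0.827.

0.827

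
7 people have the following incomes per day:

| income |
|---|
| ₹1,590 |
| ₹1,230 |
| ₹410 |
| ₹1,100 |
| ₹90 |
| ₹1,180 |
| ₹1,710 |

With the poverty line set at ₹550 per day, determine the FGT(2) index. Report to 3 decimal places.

0.109

Below z: ₹90, ₹410 (q = 2 of N = 7).
Gap ratios (z−y)/z: (550−90)/550 = 0.8364; (550−410)/550 = 0.2545.
Squared: 0.6995; 0.0648.
Sum = 0.764298; P₂ = 0.764298 / 7 = 0.109.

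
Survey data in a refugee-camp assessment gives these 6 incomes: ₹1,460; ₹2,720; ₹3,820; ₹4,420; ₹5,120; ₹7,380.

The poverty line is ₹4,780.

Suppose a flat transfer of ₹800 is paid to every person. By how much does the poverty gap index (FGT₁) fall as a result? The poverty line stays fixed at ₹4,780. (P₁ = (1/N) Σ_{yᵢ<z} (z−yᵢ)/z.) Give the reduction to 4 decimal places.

Before: below the line — ₹1,460, ₹2,720, ₹3,820, ₹4,420; poverty gap index (FGT₁) = 0.233612.
After the ₹800 transfer: below the line — ₹2,260, ₹3,520, ₹4,620; poverty gap index (FGT₁) = 0.137378.
Reduction = 0.233612 − 0.137378 = 0.0962.

0.0962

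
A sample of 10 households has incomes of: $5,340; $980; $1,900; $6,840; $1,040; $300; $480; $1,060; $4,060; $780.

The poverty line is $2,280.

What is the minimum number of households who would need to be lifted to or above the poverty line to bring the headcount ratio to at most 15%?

6

7 of the 10 households are poor, so H = 7/10 = 0.700.
A headcount ratio of at most 15% allows at most ⌊0.15 × 10⌋ = 1 poor households.
So at least 7 − 1 = 6 must be lifted.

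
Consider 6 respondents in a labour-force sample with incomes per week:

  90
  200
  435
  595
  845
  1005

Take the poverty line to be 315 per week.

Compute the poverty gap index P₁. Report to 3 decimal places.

Below the line: 90, 200 (q = 2 of N = 6).
Gap ratios (z−y)/z: (315−90)/315 = 0.7143; (315−200)/315 = 0.3651.
Sum of shortfalls = 1.079365; P₁ averages over all N: 1.079365 / 6 = 0.180.

0.180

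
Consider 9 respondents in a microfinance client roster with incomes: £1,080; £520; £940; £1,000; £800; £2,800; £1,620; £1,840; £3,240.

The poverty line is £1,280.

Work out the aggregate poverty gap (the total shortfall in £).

£2,060

Below the line: £520, £800, £940, £1,000, £1,080 (q = 5 of N = 9).
Individual gaps: 1280−520 = 760; 1280−800 = 480; 1280−940 = 340; 1280−1000 = 280; 1280−1080 = 200.
Aggregate gap = £2,060.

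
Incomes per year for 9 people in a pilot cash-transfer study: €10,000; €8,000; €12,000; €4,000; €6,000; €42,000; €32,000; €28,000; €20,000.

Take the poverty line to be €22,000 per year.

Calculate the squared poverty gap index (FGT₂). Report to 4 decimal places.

Below the line: €4,000, €6,000, €8,000, €10,000, €12,000, €20,000 (q = 6 of N = 9).
Normalized shortfalls: (22000−4000)/22000 = 0.8182; (22000−6000)/22000 = 0.7273; (22000−8000)/22000 = 0.6364; (22000−10000)/22000 = 0.5455; (22000−12000)/22000 = 0.4545; (22000−20000)/22000 = 0.0909.
Squared: 0.6694; 0.5289; 0.4050; 0.2975; 0.2066; 0.0083.
Sum = 2.115702; P₂ = 2.115702 / 9 = 0.2351.

0.2351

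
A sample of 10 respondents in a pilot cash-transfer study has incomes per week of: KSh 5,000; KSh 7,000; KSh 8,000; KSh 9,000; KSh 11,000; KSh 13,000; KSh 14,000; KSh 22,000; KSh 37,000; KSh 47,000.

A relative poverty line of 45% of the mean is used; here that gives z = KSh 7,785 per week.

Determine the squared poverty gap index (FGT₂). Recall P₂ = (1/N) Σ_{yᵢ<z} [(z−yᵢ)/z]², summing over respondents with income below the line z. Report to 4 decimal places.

Incomes under z: KSh 5,000, KSh 7,000 (q = 2 of N = 10).
Gap ratios (z−y)/z: (7785−5000)/7785 = 0.3577; (7785−7000)/7785 = 0.1008.
Squared: 0.1280; 0.0102.
Sum = 0.138145; P₂ = 0.138145 / 10 = 0.0138.

0.0138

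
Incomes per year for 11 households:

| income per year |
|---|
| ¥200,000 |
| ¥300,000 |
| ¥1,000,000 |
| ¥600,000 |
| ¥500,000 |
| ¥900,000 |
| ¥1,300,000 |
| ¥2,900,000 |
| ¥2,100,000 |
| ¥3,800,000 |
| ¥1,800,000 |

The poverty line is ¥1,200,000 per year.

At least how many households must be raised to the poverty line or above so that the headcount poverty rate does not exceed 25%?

4

6 of the 11 households are poor, so H = 6/11 = 0.545.
A headcount ratio of at most 25% allows at most ⌊0.25 × 11⌋ = 2 poor households.
So at least 6 − 2 = 4 must be lifted.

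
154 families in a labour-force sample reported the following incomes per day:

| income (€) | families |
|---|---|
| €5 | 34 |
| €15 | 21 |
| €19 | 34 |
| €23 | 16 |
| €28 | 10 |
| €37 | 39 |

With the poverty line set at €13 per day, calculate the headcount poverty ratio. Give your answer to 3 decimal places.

0.221

34 of the 154 families have income below €13.
H = 34/154 = 0.221.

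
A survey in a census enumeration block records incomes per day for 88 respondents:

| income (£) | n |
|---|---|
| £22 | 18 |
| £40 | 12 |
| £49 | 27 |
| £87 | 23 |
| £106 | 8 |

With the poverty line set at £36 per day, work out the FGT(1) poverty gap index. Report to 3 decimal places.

0.080

Incomes under z: 18×£22 (q = 18 of N = 88).
Relative gaps: (36−22)/36 = 0.3889 (×18).
Sum of shortfalls = 7.000000; P₁ averages over all N: 7.000000 / 88 = 0.080.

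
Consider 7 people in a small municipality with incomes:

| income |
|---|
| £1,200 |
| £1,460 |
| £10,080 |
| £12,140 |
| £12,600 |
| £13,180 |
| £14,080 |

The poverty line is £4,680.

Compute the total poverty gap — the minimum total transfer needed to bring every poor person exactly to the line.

£6,700

Incomes under z: £1,200, £1,460 (q = 2 of N = 7).
Individual gaps: 4680−1200 = 3480; 4680−1460 = 3220.
Aggregate gap = £6,700.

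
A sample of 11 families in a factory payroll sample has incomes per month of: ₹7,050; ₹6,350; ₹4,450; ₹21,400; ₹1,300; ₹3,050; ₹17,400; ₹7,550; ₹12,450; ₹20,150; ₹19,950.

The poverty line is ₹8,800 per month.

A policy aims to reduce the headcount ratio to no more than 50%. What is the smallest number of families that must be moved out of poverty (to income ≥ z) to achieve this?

6 of the 11 families are poor, so H = 6/11 = 0.545.
A headcount ratio of at most 50% allows at most ⌊0.50 × 11⌋ = 5 poor families.
So at least 6 − 5 = 1 must be lifted.

1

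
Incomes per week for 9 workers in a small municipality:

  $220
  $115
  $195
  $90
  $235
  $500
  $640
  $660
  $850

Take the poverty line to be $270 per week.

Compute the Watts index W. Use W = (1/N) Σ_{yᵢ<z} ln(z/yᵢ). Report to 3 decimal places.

Below the line: $90, $115, $195, $220, $235 (q = 5 of N = 9).
ln(z/y) terms: ln(270/90) = 1.0986; ln(270/115) = 0.8535; ln(270/195) = 0.3254; ln(270/220) = 0.2048; ln(270/235) = 0.1388.
W = 2.621155 / 9 = 0.291.

0.291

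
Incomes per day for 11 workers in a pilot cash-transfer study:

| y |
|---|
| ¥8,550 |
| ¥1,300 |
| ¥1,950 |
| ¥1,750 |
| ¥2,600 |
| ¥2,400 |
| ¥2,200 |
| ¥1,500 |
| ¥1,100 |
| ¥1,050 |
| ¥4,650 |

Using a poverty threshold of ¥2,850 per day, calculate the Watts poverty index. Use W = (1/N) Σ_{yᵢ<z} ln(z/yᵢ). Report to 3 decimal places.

Below the line: ¥1,050, ¥1,100, ¥1,300, ¥1,500, ¥1,750, ¥1,950, ¥2,200, ¥2,400, ¥2,600 (q = 9 of N = 11).
Log shortfalls: ln(2850/1050) = 0.9985; ln(2850/1100) = 0.9520; ln(2850/1300) = 0.7850; ln(2850/1500) = 0.6419; ln(2850/1750) = 0.4877; ln(2850/1950) = 0.3795; ln(2850/2200) = 0.2589; ln(2850/2400) = 0.1719; ln(2850/2600) = 0.0918.
W = 4.767059 / 11 = 0.433.

0.433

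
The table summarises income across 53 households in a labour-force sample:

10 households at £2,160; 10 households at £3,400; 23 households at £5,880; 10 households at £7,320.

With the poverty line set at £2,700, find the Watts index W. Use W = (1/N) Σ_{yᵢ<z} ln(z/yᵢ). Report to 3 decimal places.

0.042

Below the line: 10×£2,160 (q = 10 of N = 53).
Log gaps: ln(2700/2160) = 0.2231 (×10).
W = 2.231436 / 53 = 0.042.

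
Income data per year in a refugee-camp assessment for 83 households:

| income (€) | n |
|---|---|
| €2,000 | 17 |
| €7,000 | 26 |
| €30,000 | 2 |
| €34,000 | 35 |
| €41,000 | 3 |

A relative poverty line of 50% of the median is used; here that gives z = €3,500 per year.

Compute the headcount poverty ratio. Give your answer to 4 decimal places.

17 of the 83 households have income below €3,500.
H = 17/83 = 0.2048.

0.2048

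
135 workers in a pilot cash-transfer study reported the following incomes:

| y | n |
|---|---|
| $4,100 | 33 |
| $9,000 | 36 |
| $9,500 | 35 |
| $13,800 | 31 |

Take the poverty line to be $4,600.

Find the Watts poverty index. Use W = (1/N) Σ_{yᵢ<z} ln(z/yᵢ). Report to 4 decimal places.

0.0281

Below the line: 33×$4,100 (q = 33 of N = 135).
Log shortfalls: ln(4600/4100) = 0.1151 (×33).
W = 3.797288 / 135 = 0.0281.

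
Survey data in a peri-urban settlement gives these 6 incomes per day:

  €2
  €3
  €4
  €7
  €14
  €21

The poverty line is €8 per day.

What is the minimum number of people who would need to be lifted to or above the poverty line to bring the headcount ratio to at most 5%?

4 of the 6 people are poor, so H = 4/6 = 0.667.
A headcount ratio of at most 5% allows at most ⌊0.05 × 6⌋ = 0 poor people.
So at least 4 − 0 = 4 must be lifted.

4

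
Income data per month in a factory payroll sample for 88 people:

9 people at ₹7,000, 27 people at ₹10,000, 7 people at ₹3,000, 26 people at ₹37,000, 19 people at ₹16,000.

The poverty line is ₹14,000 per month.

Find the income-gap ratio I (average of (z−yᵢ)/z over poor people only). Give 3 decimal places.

Below the line: 7×₹3,000, 9×₹7,000, 27×₹10,000 (q = 43 of N = 88).
Shortfall ratios (z−y)/z: 0.7857 (×7), 0.5000 (×9), 0.2857 (×27); sum = 17.714286.
I averages over the q = 43 poor units only: 17.714286 / 43 = 0.412.

0.412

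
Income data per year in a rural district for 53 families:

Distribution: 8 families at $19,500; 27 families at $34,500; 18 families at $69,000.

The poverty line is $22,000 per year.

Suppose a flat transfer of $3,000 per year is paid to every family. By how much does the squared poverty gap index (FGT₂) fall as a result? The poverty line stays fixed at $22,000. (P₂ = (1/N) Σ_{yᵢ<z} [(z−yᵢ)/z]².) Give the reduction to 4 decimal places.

0.0019

Before: below the line — 8×$19,500; squared poverty gap index (FGT₂) = 0.001949.
After the $3,000 transfer: below the line — none; squared poverty gap index (FGT₂) = 0.000000.
Reduction = 0.001949 − 0.000000 = 0.0019.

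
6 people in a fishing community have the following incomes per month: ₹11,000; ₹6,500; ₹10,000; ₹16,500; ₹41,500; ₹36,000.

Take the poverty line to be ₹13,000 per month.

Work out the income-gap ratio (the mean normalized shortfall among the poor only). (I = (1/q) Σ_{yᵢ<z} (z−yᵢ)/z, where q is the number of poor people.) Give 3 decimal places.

0.295

Below z: ₹6,500, ₹10,000, ₹11,000 (q = 3 of N = 6).
Relative gaps: 0.5000, 0.2308, 0.1538; sum = 0.884615.
I averages over the q = 3 poor units only: 0.884615 / 3 = 0.295.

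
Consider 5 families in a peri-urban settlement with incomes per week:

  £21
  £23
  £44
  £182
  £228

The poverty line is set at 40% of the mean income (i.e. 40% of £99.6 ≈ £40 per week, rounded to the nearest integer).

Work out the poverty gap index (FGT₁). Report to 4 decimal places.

0.1800

Poor units: £21, £23 (q = 2 of N = 5).
Shortfall ratios: (40−21)/40 = 0.4750; (40−23)/40 = 0.4250.
Σ = 0.900000. Dividing by the full population N = 5 gives P₁ = 0.1800.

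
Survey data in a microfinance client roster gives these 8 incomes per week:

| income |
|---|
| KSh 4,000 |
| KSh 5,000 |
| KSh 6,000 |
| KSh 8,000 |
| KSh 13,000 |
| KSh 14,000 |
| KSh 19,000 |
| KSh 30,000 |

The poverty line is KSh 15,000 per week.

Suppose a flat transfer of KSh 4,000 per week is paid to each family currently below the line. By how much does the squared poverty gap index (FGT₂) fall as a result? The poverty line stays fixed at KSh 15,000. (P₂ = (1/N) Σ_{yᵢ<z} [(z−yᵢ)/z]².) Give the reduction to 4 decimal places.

Before: below the line — KSh 4,000, KSh 5,000, KSh 6,000, KSh 8,000, KSh 13,000, KSh 14,000; squared poverty gap index (FGT₂) = 0.197778.
After the KSh 4,000 transfer: below the line — KSh 8,000, KSh 9,000, KSh 10,000, KSh 12,000; squared poverty gap index (FGT₂) = 0.066111.
Reduction = 0.197778 − 0.066111 = 0.1317.

0.1317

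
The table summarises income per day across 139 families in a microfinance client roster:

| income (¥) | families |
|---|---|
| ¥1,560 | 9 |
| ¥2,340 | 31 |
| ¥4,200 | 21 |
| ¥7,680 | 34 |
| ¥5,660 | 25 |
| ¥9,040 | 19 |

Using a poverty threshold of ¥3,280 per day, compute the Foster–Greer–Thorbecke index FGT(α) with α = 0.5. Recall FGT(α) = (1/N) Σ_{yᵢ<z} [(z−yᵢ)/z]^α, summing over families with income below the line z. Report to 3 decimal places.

Poor units: 9×¥1,560, 31×¥2,340 (q = 40 of N = 139).
Gap ratios (z−y)/z: (3280−1560)/3280 = 0.5244 (×9); (3280−2340)/3280 = 0.2866 (×31).
Raised to α = 0.5: 0.72415 (×9); 0.53534 (×31).
Sum = 23.112769; FGT(0.5) = 23.112769 / 139 = 0.166.

0.166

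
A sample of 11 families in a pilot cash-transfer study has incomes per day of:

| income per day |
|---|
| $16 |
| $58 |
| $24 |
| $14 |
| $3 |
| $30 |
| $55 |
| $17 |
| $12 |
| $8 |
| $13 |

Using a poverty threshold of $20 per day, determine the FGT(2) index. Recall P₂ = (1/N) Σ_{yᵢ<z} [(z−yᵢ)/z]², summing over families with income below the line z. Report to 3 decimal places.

Below z: $3, $8, $12, $13, $14, $16, $17 (q = 7 of N = 11).
Shortfall ratios: (20−3)/20 = 0.8500; (20−8)/20 = 0.6000; (20−12)/20 = 0.4000; (20−13)/20 = 0.3500; (20−14)/20 = 0.3000; (20−16)/20 = 0.2000; (20−17)/20 = 0.1500.
Squared: 0.7225; 0.3600; 0.1600; 0.1225; 0.0900; 0.0400; 0.0225.
Sum = 1.517500; P₂ = 1.517500 / 11 = 0.138.

0.138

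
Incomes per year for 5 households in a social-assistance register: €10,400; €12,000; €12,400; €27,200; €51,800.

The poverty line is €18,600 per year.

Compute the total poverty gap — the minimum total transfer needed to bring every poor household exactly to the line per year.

€21,000

Poor units: €10,400, €12,000, €12,400 (q = 3 of N = 5).
Individual gaps: 18600−10400 = 8200; 18600−12000 = 6600; 18600−12400 = 6200.
Aggregate gap = €21,000.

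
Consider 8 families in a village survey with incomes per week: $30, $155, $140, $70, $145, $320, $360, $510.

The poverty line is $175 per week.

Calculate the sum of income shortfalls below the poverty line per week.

Incomes under z: $30, $70, $140, $145, $155 (q = 5 of N = 8).
Individual gaps: 175−30 = 145; 175−70 = 105; 175−140 = 35; 175−145 = 30; 175−155 = 20.
Aggregate gap = $335.

$335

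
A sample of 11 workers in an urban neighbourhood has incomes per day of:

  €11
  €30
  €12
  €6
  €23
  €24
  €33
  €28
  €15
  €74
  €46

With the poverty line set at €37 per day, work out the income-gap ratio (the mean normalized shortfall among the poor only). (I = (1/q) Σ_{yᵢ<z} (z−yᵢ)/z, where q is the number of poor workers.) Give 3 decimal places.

0.453

Below the line: €6, €11, €12, €15, €23, €24, €28, €30, €33 (q = 9 of N = 11).
Shortfall ratios (z−y)/z: 0.8378, 0.7027, 0.6757, 0.5946, 0.3784, 0.3514, 0.2432, 0.1892, 0.1081; sum = 4.081081.
The income-gap ratio divides by q (the poor only): 4.081081 / 9 = 0.453.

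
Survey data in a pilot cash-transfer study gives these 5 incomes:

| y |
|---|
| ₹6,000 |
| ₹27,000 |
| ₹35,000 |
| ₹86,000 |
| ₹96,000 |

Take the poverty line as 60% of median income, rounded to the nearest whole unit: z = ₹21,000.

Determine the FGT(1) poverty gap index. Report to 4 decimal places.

Below the line: ₹6,000 (q = 1 of N = 5).
Normalized shortfalls: (21000−6000)/21000 = 0.7143.
Σ = 0.714286. Dividing by the full population N = 5 gives P₁ = 0.1429.

0.1429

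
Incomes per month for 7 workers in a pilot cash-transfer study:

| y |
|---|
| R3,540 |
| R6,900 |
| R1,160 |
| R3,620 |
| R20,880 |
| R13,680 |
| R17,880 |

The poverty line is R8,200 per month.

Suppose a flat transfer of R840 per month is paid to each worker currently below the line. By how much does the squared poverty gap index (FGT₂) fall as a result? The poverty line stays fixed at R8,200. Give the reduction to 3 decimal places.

Before: below the line — R1,160, R3,540, R3,620, R6,900; squared poverty gap index (FGT₂) = 0.19959.
After the R840 transfer: below the line — R2,000, R4,380, R4,460, R7,740; squared poverty gap index (FGT₂) = 0.14284.
Reduction = 0.19959 − 0.14284 = 0.057.

0.057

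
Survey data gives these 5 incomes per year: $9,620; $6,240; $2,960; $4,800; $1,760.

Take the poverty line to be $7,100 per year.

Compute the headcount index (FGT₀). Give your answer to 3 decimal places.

0.800

4 of the 5 workers have income below $7,100.
H = 4/5 = 0.800.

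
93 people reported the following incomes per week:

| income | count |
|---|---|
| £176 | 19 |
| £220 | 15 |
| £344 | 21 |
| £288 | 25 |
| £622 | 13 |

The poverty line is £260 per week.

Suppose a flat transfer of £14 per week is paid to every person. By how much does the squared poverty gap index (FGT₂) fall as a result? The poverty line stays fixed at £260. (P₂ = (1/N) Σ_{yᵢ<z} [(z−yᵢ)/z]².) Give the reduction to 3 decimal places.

Before: below the line — 19×£176, 15×£220; squared poverty gap index (FGT₂) = 0.02514.
After the £14 transfer: below the line — 19×£190, 15×£234; squared poverty gap index (FGT₂) = 0.01642.
Reduction = 0.02514 − 0.01642 = 0.009.

0.009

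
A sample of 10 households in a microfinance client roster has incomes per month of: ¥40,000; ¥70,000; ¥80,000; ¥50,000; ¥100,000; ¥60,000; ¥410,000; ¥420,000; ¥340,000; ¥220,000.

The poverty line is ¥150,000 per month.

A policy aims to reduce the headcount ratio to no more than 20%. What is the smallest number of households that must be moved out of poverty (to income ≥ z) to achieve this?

4

6 of the 10 households are poor, so H = 6/10 = 0.600.
A headcount ratio of at most 20% allows at most ⌊0.20 × 10⌋ = 2 poor households.
So at least 6 − 2 = 4 must be lifted.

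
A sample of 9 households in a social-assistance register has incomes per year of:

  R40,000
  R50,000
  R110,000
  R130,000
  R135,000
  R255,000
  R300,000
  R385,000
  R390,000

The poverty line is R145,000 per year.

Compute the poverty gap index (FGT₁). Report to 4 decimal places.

Below z: R40,000, R50,000, R110,000, R130,000, R135,000 (q = 5 of N = 9).
Relative gaps: (145000−40000)/145000 = 0.7241; (145000−50000)/145000 = 0.6552; (145000−110000)/145000 = 0.2414; (145000−130000)/145000 = 0.1034; (145000−135000)/145000 = 0.0690.
Sum of shortfalls = 1.793103; P₁ averages over all N: 1.793103 / 9 = 0.1992.

0.1992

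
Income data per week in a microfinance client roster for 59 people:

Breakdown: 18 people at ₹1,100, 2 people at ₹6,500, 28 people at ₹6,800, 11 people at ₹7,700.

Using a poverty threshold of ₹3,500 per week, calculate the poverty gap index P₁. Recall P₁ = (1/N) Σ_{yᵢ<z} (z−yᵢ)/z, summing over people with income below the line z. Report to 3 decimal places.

0.209

Poor units: 18×₹1,100 (q = 18 of N = 59).
Shortfall ratios: (3500−1100)/3500 = 0.6857 (×18).
Sum of shortfalls = 12.342857; P₁ averages over all N: 12.342857 / 59 = 0.209.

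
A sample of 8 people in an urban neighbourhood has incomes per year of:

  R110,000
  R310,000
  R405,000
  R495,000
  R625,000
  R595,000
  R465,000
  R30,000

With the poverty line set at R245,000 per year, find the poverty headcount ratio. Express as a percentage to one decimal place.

25.0%

2 of the 8 people have income below R245,000.
H = 2/8 = 25.0%.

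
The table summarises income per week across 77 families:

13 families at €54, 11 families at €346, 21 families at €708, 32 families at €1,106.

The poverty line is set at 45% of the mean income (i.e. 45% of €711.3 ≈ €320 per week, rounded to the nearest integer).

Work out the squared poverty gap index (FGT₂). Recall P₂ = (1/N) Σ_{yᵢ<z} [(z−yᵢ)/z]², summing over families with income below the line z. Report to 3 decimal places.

0.117

Below the line: 13×€54 (q = 13 of N = 77).
Normalized shortfalls: (320−54)/320 = 0.8313 (×13).
Squared: 0.6910 (×13).
Sum = 8.982695; P₂ = 8.982695 / 77 = 0.117.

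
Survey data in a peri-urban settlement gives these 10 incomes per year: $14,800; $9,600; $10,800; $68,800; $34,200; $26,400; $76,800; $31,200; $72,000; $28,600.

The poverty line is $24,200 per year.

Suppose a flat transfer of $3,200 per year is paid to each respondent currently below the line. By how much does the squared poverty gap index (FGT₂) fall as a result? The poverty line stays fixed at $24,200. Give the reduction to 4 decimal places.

Before: below the line — $9,600, $10,800, $14,800; squared poverty gap index (FGT₂) = 0.082146.
After the $3,200 transfer: below the line — $12,800, $14,000, $18,000; squared poverty gap index (FGT₂) = 0.046520.
Reduction = 0.082146 − 0.046520 = 0.0356.

0.0356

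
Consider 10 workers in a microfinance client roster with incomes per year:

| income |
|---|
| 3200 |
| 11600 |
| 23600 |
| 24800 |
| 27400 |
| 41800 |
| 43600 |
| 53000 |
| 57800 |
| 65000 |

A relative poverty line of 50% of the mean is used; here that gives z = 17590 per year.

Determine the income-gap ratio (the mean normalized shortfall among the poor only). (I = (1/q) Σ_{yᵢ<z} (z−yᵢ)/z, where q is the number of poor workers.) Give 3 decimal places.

0.579

Below the line: 3200, 11600 (q = 2 of N = 10).
Shortfall ratios (z−y)/z: 0.8181, 0.3405; sum = 1.158613.
The income-gap ratio divides by q (the poor only): 1.158613 / 2 = 0.579.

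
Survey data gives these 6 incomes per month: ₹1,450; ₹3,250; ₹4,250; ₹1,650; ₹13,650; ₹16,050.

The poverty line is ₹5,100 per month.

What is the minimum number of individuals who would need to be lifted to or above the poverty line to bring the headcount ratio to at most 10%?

4

Currently q = 4 of N = 6 are below the line (H = 0.667).
A headcount ratio of at most 10% allows at most ⌊0.10 × 6⌋ = 0 poor individuals.
So at least 4 − 0 = 4 must be lifted.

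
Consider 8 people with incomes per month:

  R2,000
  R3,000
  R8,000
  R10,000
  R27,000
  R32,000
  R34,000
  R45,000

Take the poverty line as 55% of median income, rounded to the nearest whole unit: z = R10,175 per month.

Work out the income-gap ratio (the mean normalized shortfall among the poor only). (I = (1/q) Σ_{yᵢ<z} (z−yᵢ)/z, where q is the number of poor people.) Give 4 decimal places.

Incomes under z: R2,000, R3,000, R8,000, R10,000 (q = 4 of N = 8).
Relative gaps: 0.8034, 0.7052, 0.2138, 0.0172; sum = 1.739558.
I averages over the q = 4 poor units only: 1.739558 / 4 = 0.4349.

0.4349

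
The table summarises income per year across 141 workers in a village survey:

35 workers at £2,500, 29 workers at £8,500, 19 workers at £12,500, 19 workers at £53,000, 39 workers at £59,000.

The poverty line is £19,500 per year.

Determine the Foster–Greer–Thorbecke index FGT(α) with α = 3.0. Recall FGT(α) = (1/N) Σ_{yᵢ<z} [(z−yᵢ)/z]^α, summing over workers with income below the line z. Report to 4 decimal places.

Below the line: 35×£2,500, 29×£8,500, 19×£12,500 (q = 83 of N = 141).
Normalized shortfalls: (19500−2500)/19500 = 0.8718 (×35); (19500−8500)/19500 = 0.5641 (×29); (19500−12500)/19500 = 0.3590 (×19).
Raised to α = 3.0: 0.66259 (×35); 0.17950 (×29); 0.04626 (×19).
Sum = 29.275072; FGT(3.0) = 29.275072 / 141 = 0.2076.

0.2076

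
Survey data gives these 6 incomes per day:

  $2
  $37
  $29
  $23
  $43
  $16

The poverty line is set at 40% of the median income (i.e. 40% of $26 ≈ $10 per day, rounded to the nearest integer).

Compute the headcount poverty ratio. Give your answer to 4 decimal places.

1 of the 6 households have income below $10.
H = 1/6 = 0.1667.

0.1667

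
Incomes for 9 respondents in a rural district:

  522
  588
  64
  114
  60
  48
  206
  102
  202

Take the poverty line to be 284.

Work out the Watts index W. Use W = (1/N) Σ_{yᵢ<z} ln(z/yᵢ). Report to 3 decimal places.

0.825

Incomes under z: 48, 60, 64, 102, 114, 202, 206 (q = 7 of N = 9).
Log shortfalls: ln(284/48) = 1.7778; ln(284/60) = 1.5546; ln(284/64) = 1.4901; ln(284/102) = 1.0240; ln(284/114) = 0.9128; ln(284/202) = 0.3407; ln(284/206) = 0.3211.
W = 7.421076 / 9 = 0.825.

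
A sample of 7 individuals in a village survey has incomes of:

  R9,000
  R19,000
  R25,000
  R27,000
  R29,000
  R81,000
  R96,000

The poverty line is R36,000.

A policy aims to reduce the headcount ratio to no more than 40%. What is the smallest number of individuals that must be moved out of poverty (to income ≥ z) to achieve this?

5 of the 7 individuals are poor, so H = 5/7 = 0.714.
A headcount ratio of at most 40% allows at most ⌊0.40 × 7⌋ = 2 poor individuals.
So at least 5 − 2 = 3 must be lifted.

3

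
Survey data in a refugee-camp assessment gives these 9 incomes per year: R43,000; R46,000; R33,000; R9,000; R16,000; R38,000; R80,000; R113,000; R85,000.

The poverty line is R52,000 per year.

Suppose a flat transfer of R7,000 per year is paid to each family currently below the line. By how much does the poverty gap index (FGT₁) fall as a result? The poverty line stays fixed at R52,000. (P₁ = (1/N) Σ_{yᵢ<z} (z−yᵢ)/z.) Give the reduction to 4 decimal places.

0.0876

Before: below the line — R9,000, R16,000, R33,000, R38,000, R43,000, R46,000; poverty gap index (FGT₁) = 0.271368.
After the R7,000 transfer: below the line — R16,000, R23,000, R40,000, R45,000, R50,000; poverty gap index (FGT₁) = 0.183761.
Reduction = 0.271368 − 0.183761 = 0.0876.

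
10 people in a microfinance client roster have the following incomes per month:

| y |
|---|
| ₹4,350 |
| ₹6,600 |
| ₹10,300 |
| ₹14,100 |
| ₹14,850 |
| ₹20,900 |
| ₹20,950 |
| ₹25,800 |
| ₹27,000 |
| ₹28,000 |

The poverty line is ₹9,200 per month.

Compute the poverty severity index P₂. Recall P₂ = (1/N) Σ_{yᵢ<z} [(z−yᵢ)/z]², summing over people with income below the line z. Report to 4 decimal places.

Incomes under z: ₹4,350, ₹6,600 (q = 2 of N = 10).
Gap ratios (z−y)/z: (9200−4350)/9200 = 0.5272; (9200−6600)/9200 = 0.2826.
Squared: 0.2779; 0.0799.
Sum = 0.357780; P₂ = 0.357780 / 10 = 0.0358.

0.0358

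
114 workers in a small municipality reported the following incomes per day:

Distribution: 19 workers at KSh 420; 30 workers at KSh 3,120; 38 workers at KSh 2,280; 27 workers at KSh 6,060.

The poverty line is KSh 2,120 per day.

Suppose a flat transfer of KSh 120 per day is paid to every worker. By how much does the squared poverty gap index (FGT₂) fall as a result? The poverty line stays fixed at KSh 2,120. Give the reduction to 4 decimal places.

0.0146

Before: below the line — 19×KSh 420; squared poverty gap index (FGT₂) = 0.107170.
After the KSh 120 transfer: below the line — 19×KSh 540; squared poverty gap index (FGT₂) = 0.092574.
Reduction = 0.107170 − 0.092574 = 0.0146.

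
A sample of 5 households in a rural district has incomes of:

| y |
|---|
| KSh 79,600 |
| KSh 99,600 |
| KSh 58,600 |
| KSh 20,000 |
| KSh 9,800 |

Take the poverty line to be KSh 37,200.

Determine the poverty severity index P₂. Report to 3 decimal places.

Below the line: KSh 9,800, KSh 20,000 (q = 2 of N = 5).
Shortfall ratios: (37200−9800)/37200 = 0.7366; (37200−20000)/37200 = 0.4624.
Squared: 0.5425; 0.2138.
Sum = 0.756301; P₂ = 0.756301 / 5 = 0.151.

0.151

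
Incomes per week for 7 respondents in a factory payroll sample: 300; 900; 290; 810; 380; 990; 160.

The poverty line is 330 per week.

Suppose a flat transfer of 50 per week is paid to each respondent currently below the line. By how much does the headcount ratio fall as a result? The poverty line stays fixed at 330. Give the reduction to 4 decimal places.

Before: below the line — 160, 290, 300; headcount ratio = 0.428571.
After the 50 transfer: below the line — 210; headcount ratio = 0.142857.
Reduction = 0.428571 − 0.142857 = 0.2857.

0.2857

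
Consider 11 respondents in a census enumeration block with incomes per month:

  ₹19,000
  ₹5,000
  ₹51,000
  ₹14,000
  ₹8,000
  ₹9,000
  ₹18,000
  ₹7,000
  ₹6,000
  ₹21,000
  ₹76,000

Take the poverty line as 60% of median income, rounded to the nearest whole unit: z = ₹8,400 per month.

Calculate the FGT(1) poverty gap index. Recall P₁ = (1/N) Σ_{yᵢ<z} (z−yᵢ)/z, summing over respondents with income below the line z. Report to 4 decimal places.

Incomes under z: ₹5,000, ₹6,000, ₹7,000, ₹8,000 (q = 4 of N = 11).
Normalized shortfalls: (8400−5000)/8400 = 0.4048; (8400−6000)/8400 = 0.2857; (8400−7000)/8400 = 0.1667; (8400−8000)/8400 = 0.0476.
Σ = 0.904762. Dividing by the full population N = 11 gives P₁ = 0.0823.

0.0823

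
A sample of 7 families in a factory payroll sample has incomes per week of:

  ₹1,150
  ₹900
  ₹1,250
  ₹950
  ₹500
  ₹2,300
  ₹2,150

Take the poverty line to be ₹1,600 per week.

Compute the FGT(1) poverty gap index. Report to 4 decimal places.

0.2902

Incomes under z: ₹500, ₹900, ₹950, ₹1,150, ₹1,250 (q = 5 of N = 7).
Shortfall ratios: (1600−500)/1600 = 0.6875; (1600−900)/1600 = 0.4375; (1600−950)/1600 = 0.4062; (1600−1150)/1600 = 0.2812; (1600−1250)/1600 = 0.2188.
Σ = 2.031250. Dividing by the full population N = 7 gives P₁ = 0.2902.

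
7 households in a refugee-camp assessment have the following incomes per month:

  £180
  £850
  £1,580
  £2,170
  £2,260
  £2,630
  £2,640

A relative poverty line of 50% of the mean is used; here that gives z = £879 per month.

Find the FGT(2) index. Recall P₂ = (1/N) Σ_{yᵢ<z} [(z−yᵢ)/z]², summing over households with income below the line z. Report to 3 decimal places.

0.090

Below z: £180, £850 (q = 2 of N = 7).
Shortfall ratios: (879−180)/879 = 0.7952; (879−850)/879 = 0.0330.
Squared: 0.6324; 0.0011.
Sum = 0.633466; P₂ = 0.633466 / 7 = 0.090.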